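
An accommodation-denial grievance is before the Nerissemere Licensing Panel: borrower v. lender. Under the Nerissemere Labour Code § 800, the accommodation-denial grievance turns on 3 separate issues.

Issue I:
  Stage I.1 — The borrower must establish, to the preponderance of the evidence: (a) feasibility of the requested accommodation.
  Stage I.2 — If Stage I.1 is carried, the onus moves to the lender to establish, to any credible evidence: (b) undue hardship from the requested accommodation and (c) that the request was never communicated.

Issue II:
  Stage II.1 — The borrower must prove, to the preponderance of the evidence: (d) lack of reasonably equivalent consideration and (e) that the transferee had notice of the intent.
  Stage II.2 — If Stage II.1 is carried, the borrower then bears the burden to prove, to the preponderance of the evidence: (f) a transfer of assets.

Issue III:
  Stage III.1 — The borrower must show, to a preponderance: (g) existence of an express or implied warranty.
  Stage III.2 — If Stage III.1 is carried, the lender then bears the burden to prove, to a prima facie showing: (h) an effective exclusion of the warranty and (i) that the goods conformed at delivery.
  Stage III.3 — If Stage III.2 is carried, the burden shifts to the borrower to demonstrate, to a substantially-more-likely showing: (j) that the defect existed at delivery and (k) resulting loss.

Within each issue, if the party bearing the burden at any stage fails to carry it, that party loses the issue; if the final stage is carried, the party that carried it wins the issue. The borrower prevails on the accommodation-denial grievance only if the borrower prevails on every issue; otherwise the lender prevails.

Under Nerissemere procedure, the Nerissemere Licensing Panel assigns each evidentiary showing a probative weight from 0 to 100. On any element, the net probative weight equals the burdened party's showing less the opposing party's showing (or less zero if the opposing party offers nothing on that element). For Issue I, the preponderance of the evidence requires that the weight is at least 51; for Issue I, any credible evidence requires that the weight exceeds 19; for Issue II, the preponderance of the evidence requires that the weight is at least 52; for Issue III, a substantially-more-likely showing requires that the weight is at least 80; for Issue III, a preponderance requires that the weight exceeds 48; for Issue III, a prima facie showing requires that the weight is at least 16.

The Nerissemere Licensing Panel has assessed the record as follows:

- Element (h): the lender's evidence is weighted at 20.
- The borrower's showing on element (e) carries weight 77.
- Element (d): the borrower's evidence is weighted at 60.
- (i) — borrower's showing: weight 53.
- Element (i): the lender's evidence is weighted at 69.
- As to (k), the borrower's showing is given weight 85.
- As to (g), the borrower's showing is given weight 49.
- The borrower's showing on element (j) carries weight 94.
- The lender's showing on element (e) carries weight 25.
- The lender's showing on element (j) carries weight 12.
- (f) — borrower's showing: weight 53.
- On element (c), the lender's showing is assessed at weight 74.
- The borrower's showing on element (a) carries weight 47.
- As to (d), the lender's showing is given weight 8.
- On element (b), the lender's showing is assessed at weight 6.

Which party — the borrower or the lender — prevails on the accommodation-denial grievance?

— Issue I —
At Stage I.1 the borrower must meet the preponderance of the evidence (weight is at least 51): on (a) the weight is 47, < 51, so (a) does not meet the standard.
  The borrower does not carry Stage I.1.
The analysis ends at Stage I.1; the lender prevails on this issue.
— Issue II —
Stage II.1 (borrower, the preponderance of the evidence, weight is at least 52): (d) net 60−8=52 ≥ 52 — meets; (e) net 77−25=52 ≥ 52 — meets.
  Stage II.1 is satisfied; the borrower continues to bear the burden.
Stage II.2 (borrower, the preponderance of the evidence, weight is at least 52): (f) 53 ≥ 52 — meets.
  Stage II.2 carried; the final stage is satisfied.
All stages carried — the borrower prevails on this issue.
— Issue III —
At Stage III.1 the borrower must meet a preponderance (weight exceeds 48): on (g) the weight is 49, which does exceed 48, so (g) meets the standard.
  Stage III.1 carried; the burden shifts to the lender.
At Stage III.2 the lender must meet a prima facie showing (weight is at least 16): on (h) the weight is 20, ≥ 16, so (h) meets the standard; on (i) the weight is 69 less the opposing 53 gives net 16, which does reach 16, so (i) meets the standard.
  Stage III.2 carried; the burden shifts to the borrower.
At Stage III.3 the borrower must meet a substantially-more-likely showing (weight is at least 80): on (j) the weight is 94 less the opposing 12 gives net 82, ≥ 80, so (j) meets the standard; on (k) the weight is 85, which does reach 80, so (k) meets the standard.
  All elements met at the final stage.
All stages carried — the borrower prevails on this issue.
Per-issue: Issue I → lender; Issue II → borrower; Issue III → borrower. The borrower must prevail on every issue; overall, the lender prevails.

lender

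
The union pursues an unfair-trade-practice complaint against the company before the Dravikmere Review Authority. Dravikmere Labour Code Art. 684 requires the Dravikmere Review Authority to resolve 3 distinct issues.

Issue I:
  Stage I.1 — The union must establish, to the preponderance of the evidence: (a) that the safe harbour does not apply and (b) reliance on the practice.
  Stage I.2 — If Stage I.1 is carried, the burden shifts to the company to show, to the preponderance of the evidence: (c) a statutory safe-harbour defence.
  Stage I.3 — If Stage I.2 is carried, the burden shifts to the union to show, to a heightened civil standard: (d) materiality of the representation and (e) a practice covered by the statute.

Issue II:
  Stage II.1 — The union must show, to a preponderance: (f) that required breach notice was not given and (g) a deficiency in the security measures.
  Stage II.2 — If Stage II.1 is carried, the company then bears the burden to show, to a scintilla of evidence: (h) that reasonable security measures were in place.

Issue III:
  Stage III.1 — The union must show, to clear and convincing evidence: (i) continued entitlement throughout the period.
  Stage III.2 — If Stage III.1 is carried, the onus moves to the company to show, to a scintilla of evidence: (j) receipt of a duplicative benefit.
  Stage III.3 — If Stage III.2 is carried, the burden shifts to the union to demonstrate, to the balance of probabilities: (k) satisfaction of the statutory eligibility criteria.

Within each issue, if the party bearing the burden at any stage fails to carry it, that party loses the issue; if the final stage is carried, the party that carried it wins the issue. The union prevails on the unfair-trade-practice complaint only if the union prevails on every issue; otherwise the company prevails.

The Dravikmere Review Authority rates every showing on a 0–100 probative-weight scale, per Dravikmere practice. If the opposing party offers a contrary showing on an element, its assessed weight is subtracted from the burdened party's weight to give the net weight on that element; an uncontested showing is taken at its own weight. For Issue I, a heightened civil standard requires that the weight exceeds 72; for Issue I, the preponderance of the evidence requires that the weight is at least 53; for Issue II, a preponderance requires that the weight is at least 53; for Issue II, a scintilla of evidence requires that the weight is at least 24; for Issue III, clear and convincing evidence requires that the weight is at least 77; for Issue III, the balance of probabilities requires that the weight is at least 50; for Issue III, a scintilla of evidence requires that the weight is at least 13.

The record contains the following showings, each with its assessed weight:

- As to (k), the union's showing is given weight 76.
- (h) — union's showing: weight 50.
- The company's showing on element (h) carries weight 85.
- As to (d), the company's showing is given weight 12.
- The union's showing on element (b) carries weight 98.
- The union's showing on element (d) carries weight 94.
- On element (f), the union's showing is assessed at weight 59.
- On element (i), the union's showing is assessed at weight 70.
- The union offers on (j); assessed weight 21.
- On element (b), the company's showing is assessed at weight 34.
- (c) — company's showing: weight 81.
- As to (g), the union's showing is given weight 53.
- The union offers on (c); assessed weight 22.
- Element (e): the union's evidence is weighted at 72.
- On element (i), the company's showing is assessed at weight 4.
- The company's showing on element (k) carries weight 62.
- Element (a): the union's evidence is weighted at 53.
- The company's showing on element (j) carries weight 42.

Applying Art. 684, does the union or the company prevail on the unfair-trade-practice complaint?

— Issue I —
Stage I.1 (union, the preponderance of the evidence, weight is at least 53): (a) 53 ≥ 53 — meets; (b) net 98−34=64 ≥ 53 — meets.
  Stage I.1 is satisfied; the onus moves to the company.
Stage I.2 (company, the preponderance of the evidence, weight is at least 53): (c) net 81−22=59 ≥ 53 — meets.
  Stage I.2 carried; the burden shifts to the union.
Stage I.3 (union, a heightened civil standard, weight exceeds 72): (d) net 94−12=82 > 72 — meets; (e) 72 ≤ 72 — fails.
  Not every element is met, so the union fails to carry Stage I.3.
The analysis ends at Stage I.3; the company prevails on this issue.
— Issue II —
Stage II.1 (union, a preponderance, weight is at least 53): (f) 59 ≥ 53 — meets; (g) 53 ≥ 53 — meets.
  All elements met. The burden passes to the company.
Stage II.2 (company, a scintilla of evidence, weight is at least 24): (h) net 85−50=35 ≥ 24 — meets.
  The company carries the last stage.
Every stage carried; the company prevails on this issue.
— Issue III —
At Stage III.1 the union must meet clear and convincing evidence (weight is at least 77): on (i) the weight is 70 less the opposing 4 gives net 66, which does not reach 77, so (i) does not meet the standard.
  Stage III.1 not carried; the union fails its burden.
The company prevails on this issue.
Per-issue: Issue I → company; Issue II → company; Issue III → company. The union must prevail on every issue; overall, the company prevails.

company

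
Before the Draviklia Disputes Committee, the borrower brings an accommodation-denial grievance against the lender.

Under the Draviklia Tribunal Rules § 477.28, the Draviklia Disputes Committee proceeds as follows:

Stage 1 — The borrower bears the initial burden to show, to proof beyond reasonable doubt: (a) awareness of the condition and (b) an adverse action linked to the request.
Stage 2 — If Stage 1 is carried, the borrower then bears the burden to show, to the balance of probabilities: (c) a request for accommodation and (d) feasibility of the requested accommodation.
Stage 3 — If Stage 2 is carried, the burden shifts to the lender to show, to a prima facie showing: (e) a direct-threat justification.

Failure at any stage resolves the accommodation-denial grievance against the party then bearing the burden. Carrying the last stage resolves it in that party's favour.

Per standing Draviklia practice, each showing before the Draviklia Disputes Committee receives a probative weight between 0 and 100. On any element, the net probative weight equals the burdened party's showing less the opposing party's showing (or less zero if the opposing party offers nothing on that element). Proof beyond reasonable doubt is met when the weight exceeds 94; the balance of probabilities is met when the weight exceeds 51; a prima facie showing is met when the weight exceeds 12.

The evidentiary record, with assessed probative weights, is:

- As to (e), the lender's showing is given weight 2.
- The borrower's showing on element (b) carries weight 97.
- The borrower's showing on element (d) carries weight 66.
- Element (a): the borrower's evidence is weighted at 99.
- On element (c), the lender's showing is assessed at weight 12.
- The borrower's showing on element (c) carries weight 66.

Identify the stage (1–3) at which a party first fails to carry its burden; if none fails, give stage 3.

At Stage 1 the borrower must meet proof beyond reasonable doubt (weight exceeds 94): on (a) the weight is 99, which does exceed 94, so (a) meets the standard; on (b) the weight is 97, which does exceed 94, so (b) meets the standard.
  Stage 1 carried; the burden remains with the borrower.
At Stage 2 the borrower must meet the balance of probabilities (weight exceeds 51): on (c) the weight is 66 less the opposing 12 gives net 54, which does exceed 51, so (c) meets the standard; on (d) the weight is 66, which does exceed 51, so (d) meets the standard.
  Stage 2 carried; the burden shifts to the lender.
At Stage 3 the lender must meet a prima facie showing (weight exceeds 12): on (e) the weight is 2, which does not exceed 12, so (e) does not meet the standard.
  The lender does not carry Stage 3.
The analysis ends at Stage 3; the borrower prevails.

stage 3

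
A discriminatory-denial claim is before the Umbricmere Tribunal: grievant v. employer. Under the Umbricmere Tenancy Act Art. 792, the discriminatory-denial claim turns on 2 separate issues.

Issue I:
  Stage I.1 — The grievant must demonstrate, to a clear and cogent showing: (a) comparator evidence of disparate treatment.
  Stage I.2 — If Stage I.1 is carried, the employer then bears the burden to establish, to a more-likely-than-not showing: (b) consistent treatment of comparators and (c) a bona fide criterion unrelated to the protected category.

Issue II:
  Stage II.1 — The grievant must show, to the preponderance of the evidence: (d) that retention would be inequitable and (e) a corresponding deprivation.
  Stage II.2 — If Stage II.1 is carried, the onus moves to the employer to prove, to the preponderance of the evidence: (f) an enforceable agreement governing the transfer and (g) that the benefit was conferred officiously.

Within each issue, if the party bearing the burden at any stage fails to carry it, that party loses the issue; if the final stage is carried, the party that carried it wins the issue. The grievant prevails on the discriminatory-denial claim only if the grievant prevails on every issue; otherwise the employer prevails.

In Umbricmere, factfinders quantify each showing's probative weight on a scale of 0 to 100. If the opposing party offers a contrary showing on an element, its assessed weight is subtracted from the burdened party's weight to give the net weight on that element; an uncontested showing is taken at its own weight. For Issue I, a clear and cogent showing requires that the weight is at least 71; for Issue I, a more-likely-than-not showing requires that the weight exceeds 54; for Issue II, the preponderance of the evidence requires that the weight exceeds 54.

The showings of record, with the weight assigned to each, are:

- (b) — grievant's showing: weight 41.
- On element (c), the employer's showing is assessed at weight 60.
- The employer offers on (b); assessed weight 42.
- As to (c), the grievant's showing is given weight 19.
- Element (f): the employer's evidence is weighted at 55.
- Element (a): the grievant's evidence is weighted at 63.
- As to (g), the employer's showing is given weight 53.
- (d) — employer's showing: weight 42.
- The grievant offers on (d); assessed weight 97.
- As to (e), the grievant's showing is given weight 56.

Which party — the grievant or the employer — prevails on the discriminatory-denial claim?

employer

— Issue I —
At Stage I.1 the grievant must meet a clear and cogent showing (weight is at least 71): on (a) the weight is 63, which does not reach 71, so (a) does not meet the standard.
  The grievant does not carry Stage I.1.
The analysis ends at Stage I.1; the employer prevails on this issue.
— Issue II —
Stage II.1 — burden on grievant; standard: the preponderance of the evidence (weight exceeds 54).
    (d): 97 − 42 = 55 > 54 [met]
    (e): 56 > 54 [met]
  The grievant carries Stage II.1; the employer now bears the burden.
Stage II.2 — burden on employer; standard: the preponderance of the evidence (weight exceeds 54).
    (f): 55 > 54 [met]
    (g): 53 ≤ 54 [not met]
  Not every element is met, so the employer fails to carry Stage II.2.
The analysis ends at Stage II.2; the grievant prevails on this issue.
Per-issue: Issue I → employer; Issue II → grievant. The grievant must prevail on every issue; overall, the employer prevails.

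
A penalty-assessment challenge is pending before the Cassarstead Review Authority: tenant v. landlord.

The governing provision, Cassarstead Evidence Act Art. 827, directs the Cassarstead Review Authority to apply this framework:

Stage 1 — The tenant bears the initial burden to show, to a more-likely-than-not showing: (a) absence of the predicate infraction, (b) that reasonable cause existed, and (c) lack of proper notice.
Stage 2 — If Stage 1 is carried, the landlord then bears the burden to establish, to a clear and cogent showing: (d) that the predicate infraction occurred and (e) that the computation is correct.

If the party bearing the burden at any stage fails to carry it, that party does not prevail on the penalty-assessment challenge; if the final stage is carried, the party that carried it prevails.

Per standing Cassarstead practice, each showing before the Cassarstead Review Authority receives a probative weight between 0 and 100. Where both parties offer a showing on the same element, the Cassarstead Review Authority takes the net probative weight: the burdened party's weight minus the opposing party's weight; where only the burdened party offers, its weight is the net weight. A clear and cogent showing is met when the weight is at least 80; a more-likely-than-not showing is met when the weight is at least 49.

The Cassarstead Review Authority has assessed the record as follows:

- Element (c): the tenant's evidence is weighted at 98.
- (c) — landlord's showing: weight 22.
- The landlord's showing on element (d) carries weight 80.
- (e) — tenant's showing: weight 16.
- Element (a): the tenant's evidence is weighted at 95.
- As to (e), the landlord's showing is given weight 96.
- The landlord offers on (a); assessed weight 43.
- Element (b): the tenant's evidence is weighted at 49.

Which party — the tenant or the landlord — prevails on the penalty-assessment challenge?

landlord

Stage 1 (tenant, a more-likely-than-not showing, weight is at least 49): (a) net 95−43=52 ≥ 49 — meets; (b) 49 ≥ 49 — meets; (c) net 98−22=76 ≥ 49 — meets.
  Stage 1 carried; the burden shifts to the landlord.
Stage 2 (landlord, a clear and cogent showing, weight is at least 80): (d) 80 ≥ 80 — meets; (e) net 96−16=80 ≥ 80 — meets.
  The landlord carries the last stage.
All stages carried — the landlord prevails.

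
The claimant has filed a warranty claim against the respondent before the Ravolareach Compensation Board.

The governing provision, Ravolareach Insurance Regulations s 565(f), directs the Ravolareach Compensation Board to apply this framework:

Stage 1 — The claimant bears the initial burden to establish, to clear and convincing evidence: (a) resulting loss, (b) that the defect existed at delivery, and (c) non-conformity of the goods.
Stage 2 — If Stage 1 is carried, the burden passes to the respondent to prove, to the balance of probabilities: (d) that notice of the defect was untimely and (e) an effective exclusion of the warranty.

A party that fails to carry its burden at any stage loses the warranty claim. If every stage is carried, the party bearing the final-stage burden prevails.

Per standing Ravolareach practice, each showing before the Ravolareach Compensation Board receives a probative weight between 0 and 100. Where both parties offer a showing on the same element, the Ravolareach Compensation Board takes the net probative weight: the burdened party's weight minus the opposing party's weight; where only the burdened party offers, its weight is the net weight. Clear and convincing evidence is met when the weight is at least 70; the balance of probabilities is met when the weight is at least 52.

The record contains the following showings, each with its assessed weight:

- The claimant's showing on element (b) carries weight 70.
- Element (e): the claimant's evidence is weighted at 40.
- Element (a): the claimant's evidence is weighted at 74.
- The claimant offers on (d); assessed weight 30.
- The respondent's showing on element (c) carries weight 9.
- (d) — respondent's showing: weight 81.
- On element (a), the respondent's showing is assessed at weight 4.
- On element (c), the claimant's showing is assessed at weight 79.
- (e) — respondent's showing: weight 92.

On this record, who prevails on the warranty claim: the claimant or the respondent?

Stage 1 — burden on claimant; standard: clear and convincing evidence (weight is at least 70).
    (a): 74 − 4 = 70 ≥ 70 [met]
    (b): 70 ≥ 70 [met]
    (c): 79 − 9 = 70 ≥ 70 [met]
  All elements met. The burden passes to the respondent.
Stage 2 — burden on respondent; standard: the balance of probabilities (weight is at least 52).
    (d): 81 − 30 = 51 < 52 [not met]
    (e): 92 − 40 = 52 ≥ 52 [met]
  Stage 2 not carried; the respondent fails its burden.
The claimant prevails.

claimant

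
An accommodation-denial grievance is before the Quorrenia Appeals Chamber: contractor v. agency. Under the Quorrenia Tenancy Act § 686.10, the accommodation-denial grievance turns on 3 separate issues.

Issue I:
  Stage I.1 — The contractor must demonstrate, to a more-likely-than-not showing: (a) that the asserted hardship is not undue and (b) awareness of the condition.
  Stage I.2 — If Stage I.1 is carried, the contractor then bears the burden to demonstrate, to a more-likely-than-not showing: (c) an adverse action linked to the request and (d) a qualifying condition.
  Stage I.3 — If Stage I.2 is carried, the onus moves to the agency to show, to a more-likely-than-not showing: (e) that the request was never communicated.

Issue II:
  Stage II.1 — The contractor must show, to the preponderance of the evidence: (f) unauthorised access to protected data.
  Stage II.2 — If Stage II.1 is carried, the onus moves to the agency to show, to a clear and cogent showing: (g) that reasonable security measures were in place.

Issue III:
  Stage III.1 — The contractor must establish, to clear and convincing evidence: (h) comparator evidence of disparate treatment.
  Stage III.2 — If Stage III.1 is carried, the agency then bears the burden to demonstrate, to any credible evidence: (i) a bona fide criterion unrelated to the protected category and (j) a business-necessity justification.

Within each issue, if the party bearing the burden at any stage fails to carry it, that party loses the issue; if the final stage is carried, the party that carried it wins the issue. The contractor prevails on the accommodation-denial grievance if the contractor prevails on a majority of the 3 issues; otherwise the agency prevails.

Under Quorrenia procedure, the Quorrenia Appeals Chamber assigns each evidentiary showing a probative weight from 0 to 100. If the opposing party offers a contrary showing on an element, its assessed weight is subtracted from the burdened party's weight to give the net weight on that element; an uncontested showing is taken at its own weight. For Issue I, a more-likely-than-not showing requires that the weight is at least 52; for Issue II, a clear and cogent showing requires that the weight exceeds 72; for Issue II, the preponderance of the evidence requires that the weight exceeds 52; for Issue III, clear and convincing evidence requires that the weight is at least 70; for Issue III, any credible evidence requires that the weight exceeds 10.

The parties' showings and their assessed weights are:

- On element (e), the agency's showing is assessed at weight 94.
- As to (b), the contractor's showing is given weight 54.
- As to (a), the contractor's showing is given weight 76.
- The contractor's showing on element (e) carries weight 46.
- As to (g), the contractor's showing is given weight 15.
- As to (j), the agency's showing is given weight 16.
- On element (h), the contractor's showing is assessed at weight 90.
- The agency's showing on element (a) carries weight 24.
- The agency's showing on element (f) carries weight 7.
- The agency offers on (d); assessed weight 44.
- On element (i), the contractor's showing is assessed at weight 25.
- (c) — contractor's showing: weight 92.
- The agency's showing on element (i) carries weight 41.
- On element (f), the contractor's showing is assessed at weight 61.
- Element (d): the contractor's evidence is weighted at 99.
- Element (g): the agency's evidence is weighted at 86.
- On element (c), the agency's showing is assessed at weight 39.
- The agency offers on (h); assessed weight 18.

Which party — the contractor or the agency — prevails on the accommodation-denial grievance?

— Issue I —
At Stage I.1 the contractor must meet a more-likely-than-not showing (weight is at least 52): on (a) the weight is 76 less the opposing 24 gives net 52, ≥ 52, so (a) meets the standard; on (b) the weight is 54, which does reach 52, so (b) meets the standard.
  Stage I.1 carried; the burden remains with the contractor.
At Stage I.2 the contractor must meet a more-likely-than-not showing (weight is at least 52): on (c) the weight is 92 less the opposing 39 gives net 53, which does reach 52, so (c) meets the standard; on (d) the weight is 99 less the opposing 44 gives net 55, ≥ 52, so (d) meets the standard.
  All elements met. The burden passes to the agency.
At Stage I.3 the agency must meet a more-likely-than-not showing (weight is at least 52): on (e) the weight is 94 less the opposing 46 gives net 48, which does not reach 52, so (e) does not meet the standard.
  The agency does not carry Stage I.3.
The contractor prevails on this issue.
— Issue II —
Stage II.1 — burden on contractor; standard: the preponderance of the evidence (weight exceeds 52).
    (f): 61 − 7 = 54 > 52 [met]
  The contractor carries Stage II.1; the agency now bears the burden.
Stage II.2 — burden on agency; standard: a clear and cogent showing (weight exceeds 72).
    (g): 86 − 15 = 71 ≤ 72 [not met]
  The agency does not carry Stage II.2.
The analysis ends at Stage II.2; the contractor prevails on this issue.
— Issue III —
At Stage III.1 the contractor must meet clear and convincing evidence (weight is at least 70): on (h) the weight is 90 less the opposing 18 gives net 72, which does reach 70, so (h) meets the standard.
  Stage III.1 carried; the burden shifts to the agency.
At Stage III.2 the agency must meet any credible evidence (weight exceeds 10): on (i) the weight is 41 less the opposing 25 gives net 16, > 10, so (i) meets the standard; on (j) the weight is 16, which does exceed 10, so (j) meets the standard.
  The agency carries the last stage.
With every stage satisfied, the agency prevails on this issue.
Per-issue: Issue I → contractor; Issue II → contractor; Issue III → agency. The contractor must prevail on a majority of issues; overall, the contractor prevails.

contractor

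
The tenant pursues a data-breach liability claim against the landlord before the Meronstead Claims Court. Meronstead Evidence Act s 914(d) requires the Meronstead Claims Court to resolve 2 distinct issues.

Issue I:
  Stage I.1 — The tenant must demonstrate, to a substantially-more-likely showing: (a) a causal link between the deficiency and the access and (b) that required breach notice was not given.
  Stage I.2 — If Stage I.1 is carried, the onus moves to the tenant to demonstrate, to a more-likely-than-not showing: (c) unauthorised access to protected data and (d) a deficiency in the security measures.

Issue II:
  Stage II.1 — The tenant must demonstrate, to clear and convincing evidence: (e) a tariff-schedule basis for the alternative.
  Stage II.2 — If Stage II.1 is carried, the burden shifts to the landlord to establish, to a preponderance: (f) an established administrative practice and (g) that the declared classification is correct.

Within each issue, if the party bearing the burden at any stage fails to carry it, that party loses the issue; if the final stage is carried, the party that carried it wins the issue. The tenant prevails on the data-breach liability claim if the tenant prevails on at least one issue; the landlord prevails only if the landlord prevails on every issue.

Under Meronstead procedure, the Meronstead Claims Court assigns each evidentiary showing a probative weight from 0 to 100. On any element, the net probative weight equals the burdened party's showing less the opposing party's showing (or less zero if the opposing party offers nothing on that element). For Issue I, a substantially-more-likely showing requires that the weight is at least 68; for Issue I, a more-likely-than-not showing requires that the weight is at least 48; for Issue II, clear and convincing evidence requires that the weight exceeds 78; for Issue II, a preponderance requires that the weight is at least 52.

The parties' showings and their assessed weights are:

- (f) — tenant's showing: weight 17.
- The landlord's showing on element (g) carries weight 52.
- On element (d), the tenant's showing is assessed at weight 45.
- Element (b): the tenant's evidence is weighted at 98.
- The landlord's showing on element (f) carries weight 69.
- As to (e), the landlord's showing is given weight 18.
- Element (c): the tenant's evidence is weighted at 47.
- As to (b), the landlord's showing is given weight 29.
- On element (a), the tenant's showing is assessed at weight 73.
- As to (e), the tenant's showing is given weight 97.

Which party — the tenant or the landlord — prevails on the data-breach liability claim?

landlord

— Issue I —
Stage I.1 (tenant, a substantially-more-likely showing, weight is at least 68): (a) 73 ≥ 68 — meets; (b) net 98−29=69 ≥ 68 — meets.
  Stage I.1 is satisfied; the tenant continues to bear the burden.
Stage I.2 (tenant, a more-likely-than-not showing, weight is at least 48): (c) 47 < 48 — fails; (d) 45 < 48 — fails.
  The tenant does not carry Stage I.2.
The landlord prevails on this issue.
— Issue II —
Stage II.1 (tenant, clear and convincing evidence, weight exceeds 78): (e) net 97−18=79 > 78 — meets.
  The tenant carries Stage II.1; the landlord now bears the burden.
Stage II.2 (landlord, a preponderance, weight is at least 52): (f) net 69−17=52 ≥ 52 — meets; (g) 52 ≥ 52 — meets.
  The landlord carries the last stage.
With every stage satisfied, the landlord prevails on this issue.
Per-issue: Issue I → landlord; Issue II → landlord. The tenant must prevail on at least one issue; overall, the landlord prevails.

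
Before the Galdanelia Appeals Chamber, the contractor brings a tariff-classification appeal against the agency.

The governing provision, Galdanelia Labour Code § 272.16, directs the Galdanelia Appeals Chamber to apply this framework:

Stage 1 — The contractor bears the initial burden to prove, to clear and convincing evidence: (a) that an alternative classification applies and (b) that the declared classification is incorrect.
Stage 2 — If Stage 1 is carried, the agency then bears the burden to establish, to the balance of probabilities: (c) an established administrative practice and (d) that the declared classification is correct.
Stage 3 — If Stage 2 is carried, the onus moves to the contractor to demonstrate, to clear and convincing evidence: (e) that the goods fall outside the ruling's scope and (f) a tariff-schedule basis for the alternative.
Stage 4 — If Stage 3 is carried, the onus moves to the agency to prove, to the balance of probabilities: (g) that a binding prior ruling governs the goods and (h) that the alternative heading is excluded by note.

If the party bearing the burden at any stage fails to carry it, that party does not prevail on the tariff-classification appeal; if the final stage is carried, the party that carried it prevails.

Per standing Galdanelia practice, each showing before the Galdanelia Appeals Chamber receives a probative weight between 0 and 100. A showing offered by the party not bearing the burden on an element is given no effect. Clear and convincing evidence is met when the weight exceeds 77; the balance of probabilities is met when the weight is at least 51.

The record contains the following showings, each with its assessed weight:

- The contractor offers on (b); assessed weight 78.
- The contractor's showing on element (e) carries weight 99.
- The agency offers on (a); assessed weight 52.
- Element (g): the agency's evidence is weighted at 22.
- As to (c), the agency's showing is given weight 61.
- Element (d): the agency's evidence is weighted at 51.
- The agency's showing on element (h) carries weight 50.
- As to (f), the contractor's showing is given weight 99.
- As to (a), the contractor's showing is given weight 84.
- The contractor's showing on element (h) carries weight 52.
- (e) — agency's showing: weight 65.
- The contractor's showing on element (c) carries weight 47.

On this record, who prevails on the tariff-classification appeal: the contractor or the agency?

contractor

Stage 1 — burden on contractor; standard: clear and convincing evidence (weight exceeds 77).
    (a): 84 (agency's 52 disregarded) > 77 [met]
    (b): 78 > 77 [met]
  Stage 1 is satisfied; the onus moves to the agency.
Stage 2 — burden on agency; standard: the balance of probabilities (weight is at least 51).
    (c): 61 (contractor's 47 disregarded) ≥ 51 [met]
    (d): 51 ≥ 51 [met]
  All elements met. The burden passes to the contractor.
Stage 3 — burden on contractor; standard: clear and convincing evidence (weight exceeds 77).
    (e): 99 (agency's 65 disregarded) > 77 [met]
    (f): 99 > 77 [met]
  All elements met. The burden passes to the agency.
Stage 4 — burden on agency; standard: the balance of probabilities (weight is at least 51).
    (g): 22 < 51 [not met]
    (h): 50 (contractor's 52 disregarded) < 51 [not met]
  The agency does not carry Stage 4.
The analysis ends at Stage 4; the contractor prevails.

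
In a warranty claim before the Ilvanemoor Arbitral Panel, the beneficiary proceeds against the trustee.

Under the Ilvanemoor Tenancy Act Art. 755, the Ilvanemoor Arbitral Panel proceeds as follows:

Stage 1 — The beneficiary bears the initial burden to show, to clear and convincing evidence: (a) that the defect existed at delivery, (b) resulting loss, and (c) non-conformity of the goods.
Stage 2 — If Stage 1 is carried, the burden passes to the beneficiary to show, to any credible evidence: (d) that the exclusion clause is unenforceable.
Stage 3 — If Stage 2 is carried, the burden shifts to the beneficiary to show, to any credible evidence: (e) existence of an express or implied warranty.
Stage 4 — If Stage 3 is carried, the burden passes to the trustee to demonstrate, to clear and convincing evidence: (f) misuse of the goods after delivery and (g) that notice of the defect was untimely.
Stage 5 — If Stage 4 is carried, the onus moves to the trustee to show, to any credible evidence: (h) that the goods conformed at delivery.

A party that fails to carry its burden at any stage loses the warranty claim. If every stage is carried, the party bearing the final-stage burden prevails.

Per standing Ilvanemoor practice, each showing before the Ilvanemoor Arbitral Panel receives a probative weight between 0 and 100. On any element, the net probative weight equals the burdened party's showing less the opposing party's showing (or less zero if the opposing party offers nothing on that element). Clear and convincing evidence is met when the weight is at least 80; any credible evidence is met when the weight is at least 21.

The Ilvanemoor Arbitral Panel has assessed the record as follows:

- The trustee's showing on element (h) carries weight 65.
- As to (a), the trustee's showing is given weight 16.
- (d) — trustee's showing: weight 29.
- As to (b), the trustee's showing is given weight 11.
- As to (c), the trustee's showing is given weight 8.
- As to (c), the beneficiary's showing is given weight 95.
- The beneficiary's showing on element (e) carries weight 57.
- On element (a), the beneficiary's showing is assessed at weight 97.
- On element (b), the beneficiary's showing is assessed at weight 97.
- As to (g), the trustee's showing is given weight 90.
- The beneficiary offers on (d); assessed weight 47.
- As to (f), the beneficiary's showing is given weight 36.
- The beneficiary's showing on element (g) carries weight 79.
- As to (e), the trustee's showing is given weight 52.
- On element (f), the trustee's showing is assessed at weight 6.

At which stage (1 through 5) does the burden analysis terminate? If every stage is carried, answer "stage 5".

stage 2

At Stage 1 the beneficiary must meet clear and convincing evidence (weight is at least 80): on (a) the weight is 97 less the opposing 16 gives net 81, which does reach 80, so (a) meets the standard; on (b) the weight is 97 less the opposing 11 gives net 86, which does reach 80, so (b) meets the standard; on (c) the weight is 95 less the opposing 8 gives net 87, which does reach 80, so (c) meets the standard.
  Stage 1 carried; the burden remains with the beneficiary.
At Stage 2 the beneficiary must meet any credible evidence (weight is at least 21): on (d) the weight is 47 less the opposing 29 gives net 18, which does not reach 21, so (d) does not meet the standard.
  Not every element is met, so the beneficiary fails to carry Stage 2.
The trustee prevails.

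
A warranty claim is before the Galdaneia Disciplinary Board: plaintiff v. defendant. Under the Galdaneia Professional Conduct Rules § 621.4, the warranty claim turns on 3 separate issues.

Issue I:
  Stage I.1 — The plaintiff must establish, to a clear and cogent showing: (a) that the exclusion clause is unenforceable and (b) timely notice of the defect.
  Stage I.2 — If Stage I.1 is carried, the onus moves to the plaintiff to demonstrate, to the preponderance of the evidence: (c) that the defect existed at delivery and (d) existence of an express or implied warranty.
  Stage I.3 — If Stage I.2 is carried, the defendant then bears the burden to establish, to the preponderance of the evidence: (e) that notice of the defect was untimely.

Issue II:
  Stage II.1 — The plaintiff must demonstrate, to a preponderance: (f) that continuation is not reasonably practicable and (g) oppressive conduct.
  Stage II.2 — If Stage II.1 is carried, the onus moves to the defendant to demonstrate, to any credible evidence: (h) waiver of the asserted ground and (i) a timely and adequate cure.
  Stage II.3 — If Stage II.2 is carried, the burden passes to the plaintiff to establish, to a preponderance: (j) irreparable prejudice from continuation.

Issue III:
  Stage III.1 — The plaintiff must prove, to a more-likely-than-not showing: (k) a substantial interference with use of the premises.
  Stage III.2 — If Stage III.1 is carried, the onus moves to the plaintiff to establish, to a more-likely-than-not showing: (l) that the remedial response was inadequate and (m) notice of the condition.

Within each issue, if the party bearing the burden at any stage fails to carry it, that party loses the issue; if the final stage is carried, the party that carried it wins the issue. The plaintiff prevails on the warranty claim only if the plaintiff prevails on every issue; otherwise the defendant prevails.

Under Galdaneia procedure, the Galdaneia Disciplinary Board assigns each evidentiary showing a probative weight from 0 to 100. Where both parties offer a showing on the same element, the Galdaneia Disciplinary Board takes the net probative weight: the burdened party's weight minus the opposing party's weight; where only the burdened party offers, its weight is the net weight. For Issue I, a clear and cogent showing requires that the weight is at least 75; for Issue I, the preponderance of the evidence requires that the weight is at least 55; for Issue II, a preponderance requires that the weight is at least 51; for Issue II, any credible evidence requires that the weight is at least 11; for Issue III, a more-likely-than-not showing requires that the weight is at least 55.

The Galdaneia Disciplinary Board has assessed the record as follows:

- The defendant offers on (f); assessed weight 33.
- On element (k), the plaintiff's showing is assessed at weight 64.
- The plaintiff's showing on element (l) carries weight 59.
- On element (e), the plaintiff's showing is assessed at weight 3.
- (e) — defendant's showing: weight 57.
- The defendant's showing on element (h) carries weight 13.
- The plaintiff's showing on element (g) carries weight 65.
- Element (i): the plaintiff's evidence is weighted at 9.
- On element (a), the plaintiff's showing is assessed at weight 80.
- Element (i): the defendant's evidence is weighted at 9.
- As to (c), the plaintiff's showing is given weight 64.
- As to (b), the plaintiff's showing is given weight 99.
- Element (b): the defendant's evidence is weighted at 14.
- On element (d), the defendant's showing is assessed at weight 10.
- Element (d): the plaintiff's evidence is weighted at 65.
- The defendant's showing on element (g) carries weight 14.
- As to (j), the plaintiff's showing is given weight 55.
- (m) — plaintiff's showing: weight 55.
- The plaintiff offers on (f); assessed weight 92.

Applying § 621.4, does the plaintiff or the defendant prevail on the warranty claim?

— Issue I —
At Stage I.1 the plaintiff must meet a clear and cogent showing (weight is at least 75): on (a) the weight is 80, which does reach 75, so (a) meets the standard; on (b) the weight is 99 less the opposing 14 gives net 85, ≥ 75, so (b) meets the standard.
  Stage I.1 is satisfied; the plaintiff continues to bear the burden.
At Stage I.2 the plaintiff must meet the preponderance of the evidence (weight is at least 55): on (c) the weight is 64, which does reach 55, so (c) meets the standard; on (d) the weight is 65 less the opposing 10 gives net 55, ≥ 55, so (d) meets the standard.
  The plaintiff carries Stage I.2; the defendant now bears the burden.
At Stage I.3 the defendant must meet the preponderance of the evidence (weight is at least 55): on (e) the weight is 57 less the opposing 3 gives net 54, < 55, so (e) does not meet the standard.
  Not every element is met, so the defendant fails to carry Stage I.3.
So the plaintiff prevails on this issue.
— Issue II —
Stage II.1 — burden on plaintiff; standard: a preponderance (weight is at least 51).
    (f): 92 − 33 = 59 ≥ 51 [met]
    (g): 65 − 14 = 51 ≥ 51 [met]
  All elements met. The burden passes to the defendant.
Stage II.2 — burden on defendant; standard: any credible evidence (weight is at least 11).
    (h): 13 ≥ 11 [met]
    (i): 9 − 9 = 0 < 11 [not met]
  Not every element is met, so the defendant fails to carry Stage II.2.
So the plaintiff prevails on this issue.
— Issue III —
At Stage III.1 the plaintiff must meet a more-likely-than-not showing (weight is at least 55): on (k) the weight is 64, ≥ 55, so (k) meets the standard.
  Stage III.1 carried; the burden remains with the plaintiff.
At Stage III.2 the plaintiff must meet a more-likely-than-not showing (weight is at least 55): on (l) the weight is 59, which does reach 55, so (l) meets the standard; on (m) the weight is 55, ≥ 55, so (m) meets the standard.
  Stage III.2 carried; the final stage is satisfied.
Every stage carried; the plaintiff prevails on this issue.
Per-issue: Issue I → plaintiff; Issue II → plaintiff; Issue III → plaintiff. The plaintiff must prevail on every issue; overall, the plaintiff prevails.

plaintiff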